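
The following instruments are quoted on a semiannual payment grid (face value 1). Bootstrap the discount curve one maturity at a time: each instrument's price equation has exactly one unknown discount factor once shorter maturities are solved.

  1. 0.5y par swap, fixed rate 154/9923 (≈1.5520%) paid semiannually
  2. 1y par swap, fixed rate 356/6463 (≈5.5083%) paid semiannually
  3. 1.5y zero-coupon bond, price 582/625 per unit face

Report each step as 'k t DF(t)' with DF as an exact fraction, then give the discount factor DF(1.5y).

1 1/2 9923/10000
2 1 4733/5000
3 3/2 582/625
DF(1.5y) = 582/625 ≈ 0.931200

step 1 [0.5y] swap r/2=77/9923: DF=(1 − 77/9923·(0))/(1+77/9923) = 9923/10000 ≈ 0.992300
step 2 [1y] swap r/2=178/6463: DF=(1 − 178/6463·(0.992300))/(1+178/6463) = 4733/5000 ≈ 0.946600
step 3 [1.5y] zero: DF = P = 582/625 ≈ 0.931200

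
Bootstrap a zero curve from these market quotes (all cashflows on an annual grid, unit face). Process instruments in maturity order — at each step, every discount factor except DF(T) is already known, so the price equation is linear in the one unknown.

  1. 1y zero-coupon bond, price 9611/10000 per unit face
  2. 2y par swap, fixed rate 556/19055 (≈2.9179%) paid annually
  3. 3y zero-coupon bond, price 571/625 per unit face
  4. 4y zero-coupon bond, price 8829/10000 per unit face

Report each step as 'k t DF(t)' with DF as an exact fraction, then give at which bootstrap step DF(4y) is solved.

1 1 9611/10000
2 2 2361/2500
3 3 571/625
4 4 8829/10000
DF(4y) is solved at step 4

step 1 [1y] zero: DF = P = 9611/10000 ≈ 0.961100
step 2 [2y] swap r/1=556/19055: DF=(1 − 556/19055·(0.961100))/(1+556/19055) = 2361/2500 ≈ 0.944400
step 3 [3y] zero: DF = P = 571/625 ≈ 0.913600
step 4 [4y] zero: DF = P = 8829/10000 ≈ 0.882900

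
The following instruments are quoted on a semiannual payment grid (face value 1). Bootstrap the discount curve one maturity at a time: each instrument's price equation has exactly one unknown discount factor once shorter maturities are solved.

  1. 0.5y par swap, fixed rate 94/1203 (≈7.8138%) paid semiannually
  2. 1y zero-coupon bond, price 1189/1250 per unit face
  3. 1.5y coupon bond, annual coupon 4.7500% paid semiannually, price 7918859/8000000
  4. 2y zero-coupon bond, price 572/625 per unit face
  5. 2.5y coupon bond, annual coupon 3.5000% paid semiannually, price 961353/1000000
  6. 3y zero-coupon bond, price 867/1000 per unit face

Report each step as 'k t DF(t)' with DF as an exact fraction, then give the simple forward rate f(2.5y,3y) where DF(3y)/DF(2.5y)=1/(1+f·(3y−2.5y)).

step 1 [0.5y] swap r/2=47/1203: DF=(1 − 47/1203·(0))/(1+47/1203) = 1203/1250 ≈ 0.962400
step 2 [1y] zero: DF = P = 1189/1250 ≈ 0.951200
step 3 [1.5y] bond c/2=19/800: DF=(7918859/8000000 − 19/800·(0.962400+0.951200))/(1+19/800) = 369/400 ≈ 0.922500
step 4 [2y] zero: DF = P = 572/625 ≈ 0.915200
step 5 [2.5y] bond c/2=7/400: DF=(961353/1000000 − 7/400·(0.962400+0.951200+0.922500+0.915200))/(1+7/400) = 8803/10000 ≈ 0.880300
step 6 [3y] zero: DF = P = 867/1000 ≈ 0.867000

1 1/2 1203/1250
2 1 1189/1250
3 3/2 369/400
4 2 572/625
5 5/2 8803/10000
6 3 867/1000
f(2.5y,3y) = ((8803/10000)/(867/1000) − 1)/(1/2) = 133/4335 ≈ 3.0681%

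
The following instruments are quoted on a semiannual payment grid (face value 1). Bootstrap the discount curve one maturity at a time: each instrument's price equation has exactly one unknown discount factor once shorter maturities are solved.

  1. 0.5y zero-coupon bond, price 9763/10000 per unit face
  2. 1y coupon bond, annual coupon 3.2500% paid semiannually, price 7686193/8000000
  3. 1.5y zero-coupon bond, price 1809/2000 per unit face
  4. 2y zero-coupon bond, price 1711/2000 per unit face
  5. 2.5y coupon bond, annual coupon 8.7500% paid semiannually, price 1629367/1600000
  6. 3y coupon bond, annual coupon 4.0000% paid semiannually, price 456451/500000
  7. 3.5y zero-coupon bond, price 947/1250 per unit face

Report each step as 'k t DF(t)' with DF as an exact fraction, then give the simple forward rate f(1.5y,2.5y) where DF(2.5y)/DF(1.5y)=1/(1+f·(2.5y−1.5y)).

step 1 [0.5y] zero: DF = P = 9763/10000 ≈ 0.976300
step 2 [1y] bond c/2=13/800: DF=(7686193/8000000 − 13/800·(0.976300))/(1+13/800) = 4649/5000 ≈ 0.929800
step 3 [1.5y] zero: DF = P = 1809/2000 ≈ 0.904500
step 4 [2y] zero: DF = P = 1711/2000 ≈ 0.855500
step 5 [2.5y] bond c/2=7/160: DF=(1629367/1600000 − 7/160·(0.976300+0.929800+0.904500+0.855500))/(1+7/160) = 411/500 ≈ 0.822000
step 6 [3y] bond c/2=1/50: DF=(456451/500000 − 1/50·(0.976300+0.929800+0.904500+0.855500+0.822000))/(1+1/50) = 807/1000 ≈ 0.807000
step 7 [3.5y] zero: DF = P = 947/1250 ≈ 0.757600

1 1/2 9763/10000
2 1 4649/5000
3 3/2 1809/2000
4 2 1711/2000
5 5/2 411/500
6 3 807/1000
7 7/2 947/1250
f(1.5y,2.5y) = ((1809/2000)/(411/500) − 1)/(1) = 55/548 ≈ 10.0365%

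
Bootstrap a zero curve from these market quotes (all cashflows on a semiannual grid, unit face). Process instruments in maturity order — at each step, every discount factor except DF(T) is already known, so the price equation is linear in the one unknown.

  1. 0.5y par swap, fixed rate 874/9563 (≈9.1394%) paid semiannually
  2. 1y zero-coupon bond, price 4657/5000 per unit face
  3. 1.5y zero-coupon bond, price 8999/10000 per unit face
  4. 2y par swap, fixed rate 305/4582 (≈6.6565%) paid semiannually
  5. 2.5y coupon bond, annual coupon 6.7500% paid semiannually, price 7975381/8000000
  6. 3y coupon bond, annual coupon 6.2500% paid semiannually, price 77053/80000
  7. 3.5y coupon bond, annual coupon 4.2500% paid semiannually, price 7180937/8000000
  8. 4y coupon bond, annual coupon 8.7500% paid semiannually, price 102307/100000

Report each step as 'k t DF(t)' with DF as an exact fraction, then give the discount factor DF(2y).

step 1 [0.5y] swap r/2=437/9563: DF=(1 − 437/9563·(0))/(1+437/9563) = 9563/10000 ≈ 0.956300
step 2 [1y] zero: DF = P = 4657/5000 ≈ 0.931400
step 3 [1.5y] zero: DF = P = 8999/10000 ≈ 0.899900
step 4 [2y] swap r/2=305/9164: DF=(1 − 305/9164·(0.956300+0.931400+0.899900))/(1+305/9164) = 439/500 ≈ 0.878000
step 5 [2.5y] bond c/2=27/800: DF=(7975381/8000000 − 27/800·(0.956300+0.931400+0.899900+0.878000))/(1+27/800) = 8447/10000 ≈ 0.844700
step 6 [3y] bond c/2=1/32: DF=(77053/80000 − 1/32·(0.956300+0.931400+0.899900+0.878000+0.844700))/(1+1/32) = 7973/10000 ≈ 0.797300
step 7 [3.5y] bond c/2=17/800: DF=(7180937/8000000 − 17/800·(0.956300+0.931400+0.899900+0.878000+0.844700+0.797300))/(1+17/800) = 1537/2000 ≈ 0.768500
step 8 [4y] bond c/2=7/160: DF=(102307/100000 − 7/160·(0.956300+0.931400+0.899900+0.878000+0.844700+0.797300+0.768500))/(1+7/160) = 1451/2000 ≈ 0.725500

1 1/2 9563/10000
2 1 4657/5000
3 3/2 8999/10000
4 2 439/500
5 5/2 8447/10000
6 3 7973/10000
7 7/2 1537/2000
8 4 1451/2000
DF(2y) = 439/500 ≈ 0.878000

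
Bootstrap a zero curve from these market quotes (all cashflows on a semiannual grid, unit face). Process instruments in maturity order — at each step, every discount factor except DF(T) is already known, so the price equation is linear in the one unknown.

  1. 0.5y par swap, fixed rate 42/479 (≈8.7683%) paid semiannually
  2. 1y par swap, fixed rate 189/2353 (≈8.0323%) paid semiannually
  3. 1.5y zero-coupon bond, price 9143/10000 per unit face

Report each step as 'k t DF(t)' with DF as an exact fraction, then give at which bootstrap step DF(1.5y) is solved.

step 1 [0.5y] swap r/2=21/479: DF=(1 − 21/479·(0))/(1+21/479) = 479/500 ≈ 0.958000
step 2 [1y] swap r/2=189/4706: DF=(1 − 189/4706·(0.958000))/(1+189/4706) = 2311/2500 ≈ 0.924400
step 3 [1.5y] zero: DF = P = 9143/10000 ≈ 0.914300

1 1/2 479/500
2 1 2311/2500
3 3/2 9143/10000
DF(1.5y) is solved at step 3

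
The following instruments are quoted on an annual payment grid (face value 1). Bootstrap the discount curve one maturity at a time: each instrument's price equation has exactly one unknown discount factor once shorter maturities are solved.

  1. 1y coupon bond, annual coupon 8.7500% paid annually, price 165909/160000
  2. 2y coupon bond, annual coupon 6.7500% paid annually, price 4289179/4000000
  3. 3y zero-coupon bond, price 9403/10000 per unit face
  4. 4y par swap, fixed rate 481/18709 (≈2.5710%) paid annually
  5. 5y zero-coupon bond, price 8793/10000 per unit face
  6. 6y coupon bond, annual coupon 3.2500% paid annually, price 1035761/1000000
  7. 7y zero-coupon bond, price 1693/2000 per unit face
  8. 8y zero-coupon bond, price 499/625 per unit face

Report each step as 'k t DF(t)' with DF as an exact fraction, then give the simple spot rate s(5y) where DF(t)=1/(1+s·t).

step 1 [1y] bond c/1=7/80: DF=(165909/160000 − 7/80·(0))/(1+7/80) = 1907/2000 ≈ 0.953500
step 2 [2y] bond c/1=27/400: DF=(4289179/4000000 − 27/400·(0.953500))/(1+27/400) = 4721/5000 ≈ 0.944200
step 3 [3y] zero: DF = P = 9403/10000 ≈ 0.940300
step 4 [4y] swap r/1=481/18709: DF=(1 − 481/18709·(0.953500+0.944200+0.940300))/(1+481/18709) = 4519/5000 ≈ 0.903800
step 5 [5y] zero: DF = P = 8793/10000 ≈ 0.879300
step 6 [6y] bond c/1=13/400: DF=(1035761/1000000 − 13/400·(0.953500+0.944200+0.940300+0.903800+0.879300))/(1+13/400) = 8577/10000 ≈ 0.857700
step 7 [7y] zero: DF = P = 1693/2000 ≈ 0.846500
step 8 [8y] zero: DF = P = 499/625 ≈ 0.798400

1 1 1907/2000
2 2 4721/5000
3 3 9403/10000
4 4 4519/5000
5 5 8793/10000
6 6 8577/10000
7 7 1693/2000
8 8 499/625
s(5y) = (1/(8793/10000) − 1)/(5) = 1207/43965 ≈ 2.7454%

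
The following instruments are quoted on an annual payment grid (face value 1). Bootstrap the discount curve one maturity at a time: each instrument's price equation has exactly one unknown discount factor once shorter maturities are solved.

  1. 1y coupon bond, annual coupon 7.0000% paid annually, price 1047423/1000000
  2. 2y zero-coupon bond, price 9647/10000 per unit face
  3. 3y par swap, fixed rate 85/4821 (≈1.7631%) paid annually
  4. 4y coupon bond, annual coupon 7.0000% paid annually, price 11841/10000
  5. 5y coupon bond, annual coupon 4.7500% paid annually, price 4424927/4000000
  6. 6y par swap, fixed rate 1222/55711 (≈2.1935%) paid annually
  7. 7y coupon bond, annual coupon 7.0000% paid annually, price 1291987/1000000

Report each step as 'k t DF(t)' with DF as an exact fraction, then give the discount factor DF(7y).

1 1 9789/10000
2 2 9647/10000
3 3 949/1000
4 4 4587/5000
5 5 8833/10000
6 6 4389/5000
7 7 843/1000
DF(7y) = 843/1000 ≈ 0.843000

step 1 [1y] bond c/1=7/100: DF=(1047423/1000000 − 7/100·(0))/(1+7/100) = 9789/10000 ≈ 0.978900
step 2 [2y] zero: DF = P = 9647/10000 ≈ 0.964700
step 3 [3y] swap r/1=85/4821: DF=(1 − 85/4821·(0.978900+0.964700))/(1+85/4821) = 949/1000 ≈ 0.949000
step 4 [4y] bond c/1=7/100: DF=(11841/10000 − 7/100·(0.978900+0.964700+0.949000))/(1+7/100) = 4587/5000 ≈ 0.917400
step 5 [5y] bond c/1=19/400: DF=(4424927/4000000 − 19/400·(0.978900+0.964700+0.949000+0.917400))/(1+19/400) = 8833/10000 ≈ 0.883300
step 6 [6y] swap r/1=1222/55711: DF=(1 − 1222/55711·(0.978900+0.964700+0.949000+0.917400+0.883300))/(1+1222/55711) = 4389/5000 ≈ 0.877800
step 7 [7y] bond c/1=7/100: DF=(1291987/1000000 − 7/100·(0.978900+0.964700+0.949000+0.917400+0.883300+0.877800))/(1+7/100) = 843/1000 ≈ 0.843000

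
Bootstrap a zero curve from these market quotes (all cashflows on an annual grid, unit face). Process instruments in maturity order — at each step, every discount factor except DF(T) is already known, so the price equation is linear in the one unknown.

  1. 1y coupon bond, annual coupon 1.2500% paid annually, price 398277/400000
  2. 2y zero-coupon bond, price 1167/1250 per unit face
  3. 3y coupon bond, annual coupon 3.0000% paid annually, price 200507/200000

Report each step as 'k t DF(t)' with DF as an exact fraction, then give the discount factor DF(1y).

1 1 4917/5000
2 2 1167/1250
3 3 367/400
DF(1y) = 4917/5000 ≈ 0.983400

step 1 [1y] bond c/1=1/80: DF=(398277/400000 − 1/80·(0))/(1+1/80) = 4917/5000 ≈ 0.983400
step 2 [2y] zero: DF = P = 1167/1250 ≈ 0.933600
step 3 [3y] bond c/1=3/100: DF=(200507/200000 − 3/100·(0.983400+0.933600))/(1+3/100) = 367/400 ≈ 0.917500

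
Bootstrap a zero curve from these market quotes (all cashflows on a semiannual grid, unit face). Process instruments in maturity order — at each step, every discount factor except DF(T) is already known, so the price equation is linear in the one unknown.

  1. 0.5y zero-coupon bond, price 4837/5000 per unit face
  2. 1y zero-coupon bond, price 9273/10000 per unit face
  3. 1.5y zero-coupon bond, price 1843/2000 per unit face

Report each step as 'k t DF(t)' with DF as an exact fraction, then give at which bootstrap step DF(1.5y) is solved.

step 1 [0.5y] zero: DF = P = 4837/5000 ≈ 0.967400
step 2 [1y] zero: DF = P = 9273/10000 ≈ 0.927300
step 3 [1.5y] zero: DF = P = 1843/2000 ≈ 0.921500

1 1/2 4837/5000
2 1 9273/10000
3 3/2 1843/2000
DF(1.5y) is solved at step 3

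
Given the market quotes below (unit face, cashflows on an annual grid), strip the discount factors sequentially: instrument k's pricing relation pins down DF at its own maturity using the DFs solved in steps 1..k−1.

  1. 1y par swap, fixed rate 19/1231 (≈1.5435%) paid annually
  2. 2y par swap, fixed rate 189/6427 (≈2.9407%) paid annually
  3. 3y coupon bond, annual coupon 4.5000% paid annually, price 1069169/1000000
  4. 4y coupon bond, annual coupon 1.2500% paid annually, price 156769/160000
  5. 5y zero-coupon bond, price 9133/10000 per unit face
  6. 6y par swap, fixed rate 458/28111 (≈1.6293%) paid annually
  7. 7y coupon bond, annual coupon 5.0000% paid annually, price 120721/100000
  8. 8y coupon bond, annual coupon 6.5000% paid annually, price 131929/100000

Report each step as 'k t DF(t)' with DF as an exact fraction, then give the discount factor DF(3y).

1 1 1231/1250
2 2 9433/10000
3 3 9401/10000
4 4 9323/10000
5 5 9133/10000
6 6 2271/2500
7 7 441/500
8 8 4209/5000
DF(3y) = 9401/10000 ≈ 0.940100

step 1 [1y] swap r/1=19/1231: DF=(1 − 19/1231·(0))/(1+19/1231) = 1231/1250 ≈ 0.984800
step 2 [2y] swap r/1=189/6427: DF=(1 − 189/6427·(0.984800))/(1+189/6427) = 9433/10000 ≈ 0.943300
step 3 [3y] bond c/1=9/200: DF=(1069169/1000000 − 9/200·(0.984800+0.943300))/(1+9/200) = 9401/10000 ≈ 0.940100
step 4 [4y] bond c/1=1/80: DF=(156769/160000 − 1/80·(0.984800+0.943300+0.940100))/(1+1/80) = 9323/10000 ≈ 0.932300
step 5 [5y] zero: DF = P = 9133/10000 ≈ 0.913300
step 6 [6y] swap r/1=458/28111: DF=(1 − 458/28111·(0.984800+0.943300+0.940100+0.932300+0.913300))/(1+458/28111) = 2271/2500 ≈ 0.908400
step 7 [7y] bond c/1=1/20: DF=(120721/100000 − 1/20·(0.984800+0.943300+0.940100+0.932300+0.913300+0.908400))/(1+1/20) = 441/500 ≈ 0.882000
step 8 [8y] bond c/1=13/200: DF=(131929/100000 − 13/200·(0.984800+0.943300+0.940100+0.932300+0.913300+0.908400+0.882000))/(1+13/200) = 4209/5000 ≈ 0.841800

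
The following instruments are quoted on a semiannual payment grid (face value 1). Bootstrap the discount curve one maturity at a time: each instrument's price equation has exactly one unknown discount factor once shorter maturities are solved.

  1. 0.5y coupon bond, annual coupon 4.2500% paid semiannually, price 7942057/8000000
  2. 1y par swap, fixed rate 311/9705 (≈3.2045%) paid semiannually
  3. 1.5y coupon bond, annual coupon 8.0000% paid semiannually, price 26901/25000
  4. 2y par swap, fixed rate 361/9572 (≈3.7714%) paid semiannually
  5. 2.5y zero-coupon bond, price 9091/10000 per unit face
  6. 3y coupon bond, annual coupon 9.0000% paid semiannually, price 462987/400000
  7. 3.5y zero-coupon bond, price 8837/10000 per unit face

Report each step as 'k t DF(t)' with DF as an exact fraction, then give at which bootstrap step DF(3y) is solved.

1 1/2 9721/10000
2 1 9689/10000
3 3/2 24/25
4 2 4639/5000
5 5/2 9091/10000
6 3 2259/2500
7 7/2 8837/10000
DF(3y) is solved at step 6

step 1 [0.5y] bond c/2=17/800: DF=(7942057/8000000 − 17/800·(0))/(1+17/800) = 9721/10000 ≈ 0.972100
step 2 [1y] swap r/2=311/19410: DF=(1 − 311/19410·(0.972100))/(1+311/19410) = 9689/10000 ≈ 0.968900
step 3 [1.5y] bond c/2=1/25: DF=(26901/25000 − 1/25·(0.972100+0.968900))/(1+1/25) = 24/25 ≈ 0.960000
step 4 [2y] swap r/2=361/19144: DF=(1 − 361/19144·(0.972100+0.968900+0.960000))/(1+361/19144) = 4639/5000 ≈ 0.927800
step 5 [2.5y] zero: DF = P = 9091/10000 ≈ 0.909100
step 6 [3y] bond c/2=9/200: DF=(462987/400000 − 9/200·(0.972100+0.968900+0.960000+0.927800+0.909100))/(1+9/200) = 2259/2500 ≈ 0.903600
step 7 [3.5y] zero: DF = P = 8837/10000 ≈ 0.883700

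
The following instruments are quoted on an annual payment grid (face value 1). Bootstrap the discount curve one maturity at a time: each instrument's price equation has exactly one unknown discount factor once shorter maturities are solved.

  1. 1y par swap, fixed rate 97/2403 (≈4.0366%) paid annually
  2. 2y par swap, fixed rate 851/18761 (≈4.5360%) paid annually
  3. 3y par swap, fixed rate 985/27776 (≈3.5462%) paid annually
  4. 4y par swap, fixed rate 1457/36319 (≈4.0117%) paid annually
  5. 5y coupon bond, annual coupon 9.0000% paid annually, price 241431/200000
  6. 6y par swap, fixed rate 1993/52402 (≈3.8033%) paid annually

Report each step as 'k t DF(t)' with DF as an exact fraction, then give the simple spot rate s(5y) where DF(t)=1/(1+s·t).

step 1 [1y] swap r/1=97/2403: DF=(1 − 97/2403·(0))/(1+97/2403) = 2403/2500 ≈ 0.961200
step 2 [2y] swap r/1=851/18761: DF=(1 − 851/18761·(0.961200))/(1+851/18761) = 9149/10000 ≈ 0.914900
step 3 [3y] swap r/1=985/27776: DF=(1 − 985/27776·(0.961200+0.914900))/(1+985/27776) = 1803/2000 ≈ 0.901500
step 4 [4y] swap r/1=1457/36319: DF=(1 − 1457/36319·(0.961200+0.914900+0.901500))/(1+1457/36319) = 8543/10000 ≈ 0.854300
step 5 [5y] bond c/1=9/100: DF=(241431/200000 − 9/100·(0.961200+0.914900+0.901500+0.854300))/(1+9/100) = 2019/2500 ≈ 0.807600
step 6 [6y] swap r/1=1993/52402: DF=(1 − 1993/52402·(0.961200+0.914900+0.901500+0.854300+0.807600))/(1+1993/52402) = 8007/10000 ≈ 0.800700

1 1 2403/2500
2 2 9149/10000
3 3 1803/2000
4 4 8543/10000
5 5 2019/2500
6 6 8007/10000
s(5y) = (1/(2019/2500) − 1)/(5) = 481/10095 ≈ 4.7647%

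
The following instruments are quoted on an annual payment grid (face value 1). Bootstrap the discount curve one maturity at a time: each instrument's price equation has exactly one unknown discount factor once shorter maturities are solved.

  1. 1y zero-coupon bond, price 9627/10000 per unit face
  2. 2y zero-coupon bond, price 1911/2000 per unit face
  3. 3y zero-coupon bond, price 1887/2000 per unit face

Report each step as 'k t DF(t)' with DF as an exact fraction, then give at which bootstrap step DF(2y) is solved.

1 1 9627/10000
2 2 1911/2000
3 3 1887/2000
DF(2y) is solved at step 2

step 1 [1y] zero: DF = P = 9627/10000 ≈ 0.962700
step 2 [2y] zero: DF = P = 1911/2000 ≈ 0.955500
step 3 [3y] zero: DF = P = 1887/2000 ≈ 0.943500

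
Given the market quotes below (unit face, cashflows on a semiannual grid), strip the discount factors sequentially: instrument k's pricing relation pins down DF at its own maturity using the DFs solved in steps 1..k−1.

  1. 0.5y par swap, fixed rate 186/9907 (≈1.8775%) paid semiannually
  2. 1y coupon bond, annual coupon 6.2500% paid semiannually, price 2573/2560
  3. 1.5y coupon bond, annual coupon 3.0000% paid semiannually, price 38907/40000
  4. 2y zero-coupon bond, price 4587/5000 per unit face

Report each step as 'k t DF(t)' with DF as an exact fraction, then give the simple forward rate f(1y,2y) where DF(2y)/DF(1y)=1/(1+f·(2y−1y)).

1 1/2 9907/10000
2 1 4723/5000
3 3/2 9297/10000
4 2 4587/5000
f(1y,2y) = ((4723/5000)/(4587/5000) − 1)/(1) = 136/4587 ≈ 2.9649%

step 1 [0.5y] swap r/2=93/9907: DF=(1 − 93/9907·(0))/(1+93/9907) = 9907/10000 ≈ 0.990700
step 2 [1y] bond c/2=1/32: DF=(2573/2560 − 1/32·(0.990700))/(1+1/32) = 4723/5000 ≈ 0.944600
step 3 [1.5y] bond c/2=3/200: DF=(38907/40000 − 3/200·(0.990700+0.944600))/(1+3/200) = 9297/10000 ≈ 0.929700
step 4 [2y] zero: DF = P = 4587/5000 ≈ 0.917400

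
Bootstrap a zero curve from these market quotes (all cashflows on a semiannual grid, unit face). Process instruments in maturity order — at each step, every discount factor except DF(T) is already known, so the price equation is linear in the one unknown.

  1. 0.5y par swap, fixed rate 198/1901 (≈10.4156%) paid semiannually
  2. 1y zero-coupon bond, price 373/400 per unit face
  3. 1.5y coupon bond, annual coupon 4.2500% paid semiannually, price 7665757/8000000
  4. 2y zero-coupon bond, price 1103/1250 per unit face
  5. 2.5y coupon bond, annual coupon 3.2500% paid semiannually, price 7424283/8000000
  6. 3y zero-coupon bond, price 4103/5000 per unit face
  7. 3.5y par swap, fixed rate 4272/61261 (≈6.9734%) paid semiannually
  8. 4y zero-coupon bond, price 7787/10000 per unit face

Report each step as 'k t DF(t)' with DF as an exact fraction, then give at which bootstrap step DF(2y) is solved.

step 1 [0.5y] swap r/2=99/1901: DF=(1 − 99/1901·(0))/(1+99/1901) = 1901/2000 ≈ 0.950500
step 2 [1y] zero: DF = P = 373/400 ≈ 0.932500
step 3 [1.5y] bond c/2=17/800: DF=(7665757/8000000 − 17/800·(0.950500+0.932500))/(1+17/800) = 8991/10000 ≈ 0.899100
step 4 [2y] zero: DF = P = 1103/1250 ≈ 0.882400
step 5 [2.5y] bond c/2=13/800: DF=(7424283/8000000 − 13/800·(0.950500+0.932500+0.899100+0.882400))/(1+13/800) = 4273/5000 ≈ 0.854600
step 6 [3y] zero: DF = P = 4103/5000 ≈ 0.820600
step 7 [3.5y] swap r/2=2136/61261: DF=(1 − 2136/61261·(0.950500+0.932500+0.899100+0.882400+0.854600+0.820600))/(1+2136/61261) = 983/1250 ≈ 0.786400
step 8 [4y] zero: DF = P = 7787/10000 ≈ 0.778700

1 1/2 1901/2000
2 1 373/400
3 3/2 8991/10000
4 2 1103/1250
5 5/2 4273/5000
6 3 4103/5000
7 7/2 983/1250
8 4 7787/10000
DF(2y) is solved at step 4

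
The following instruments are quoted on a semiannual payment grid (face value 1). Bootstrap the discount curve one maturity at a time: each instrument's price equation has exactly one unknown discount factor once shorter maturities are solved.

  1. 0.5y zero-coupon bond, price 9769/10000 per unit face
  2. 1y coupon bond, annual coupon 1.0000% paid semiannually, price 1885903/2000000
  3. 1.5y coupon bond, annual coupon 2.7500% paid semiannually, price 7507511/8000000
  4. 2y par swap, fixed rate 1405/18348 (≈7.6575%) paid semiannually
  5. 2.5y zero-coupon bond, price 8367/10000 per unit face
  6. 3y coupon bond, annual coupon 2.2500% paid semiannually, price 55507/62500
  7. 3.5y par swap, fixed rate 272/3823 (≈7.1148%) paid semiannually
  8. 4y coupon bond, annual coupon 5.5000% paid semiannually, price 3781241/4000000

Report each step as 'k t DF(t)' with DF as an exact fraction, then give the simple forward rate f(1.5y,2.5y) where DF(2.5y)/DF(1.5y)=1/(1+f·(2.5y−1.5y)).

step 1 [0.5y] zero: DF = P = 9769/10000 ≈ 0.976900
step 2 [1y] bond c/2=1/200: DF=(1885903/2000000 − 1/200·(0.976900))/(1+1/200) = 4667/5000 ≈ 0.933400
step 3 [1.5y] bond c/2=11/800: DF=(7507511/8000000 − 11/800·(0.976900+0.933400))/(1+11/800) = 4499/5000 ≈ 0.899800
step 4 [2y] swap r/2=1405/36696: DF=(1 − 1405/36696·(0.976900+0.933400+0.899800))/(1+1405/36696) = 1719/2000 ≈ 0.859500
step 5 [2.5y] zero: DF = P = 8367/10000 ≈ 0.836700
step 6 [3y] bond c/2=9/800: DF=(55507/62500 − 9/800·(0.976900+0.933400+0.899800+0.859500+0.836700))/(1+9/800) = 8281/10000 ≈ 0.828100
step 7 [3.5y] swap r/2=136/3823: DF=(1 − 136/3823·(0.976900+0.933400+0.899800+0.859500+0.836700+0.828100))/(1+136/3823) = 489/625 ≈ 0.782400
step 8 [4y] bond c/2=11/400: DF=(3781241/4000000 − 11/400·(0.976900+0.933400+0.899800+0.859500+0.836700+0.828100+0.782400))/(1+11/400) = 7563/10000 ≈ 0.756300

1 1/2 9769/10000
2 1 4667/5000
3 3/2 4499/5000
4 2 1719/2000
5 5/2 8367/10000
6 3 8281/10000
7 7/2 489/625
8 4 7563/10000
f(1.5y,2.5y) = ((4499/5000)/(8367/10000) − 1)/(1) = 631/8367 ≈ 7.5415%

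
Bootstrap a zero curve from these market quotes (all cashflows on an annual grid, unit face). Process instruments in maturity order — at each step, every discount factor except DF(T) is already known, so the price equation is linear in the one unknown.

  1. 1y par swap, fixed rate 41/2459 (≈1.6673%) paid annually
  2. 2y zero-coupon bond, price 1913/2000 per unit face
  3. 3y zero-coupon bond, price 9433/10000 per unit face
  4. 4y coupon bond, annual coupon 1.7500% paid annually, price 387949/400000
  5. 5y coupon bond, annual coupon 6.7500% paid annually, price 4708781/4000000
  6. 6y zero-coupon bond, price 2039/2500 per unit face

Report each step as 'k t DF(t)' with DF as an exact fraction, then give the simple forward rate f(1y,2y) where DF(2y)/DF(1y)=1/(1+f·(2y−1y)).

step 1 [1y] swap r/1=41/2459: DF=(1 − 41/2459·(0))/(1+41/2459) = 2459/2500 ≈ 0.983600
step 2 [2y] zero: DF = P = 1913/2000 ≈ 0.956500
step 3 [3y] zero: DF = P = 9433/10000 ≈ 0.943300
step 4 [4y] bond c/1=7/400: DF=(387949/400000 − 7/400·(0.983600+0.956500+0.943300))/(1+7/400) = 2259/2500 ≈ 0.903600
step 5 [5y] bond c/1=27/400: DF=(4708781/4000000 − 27/400·(0.983600+0.956500+0.943300+0.903600))/(1+27/400) = 8633/10000 ≈ 0.863300
step 6 [6y] zero: DF = P = 2039/2500 ≈ 0.815600

1 1 2459/2500
2 2 1913/2000
3 3 9433/10000
4 4 2259/2500
5 5 8633/10000
6 6 2039/2500
f(1y,2y) = ((2459/2500)/(1913/2000) − 1)/(1) = 271/9565 ≈ 2.8332%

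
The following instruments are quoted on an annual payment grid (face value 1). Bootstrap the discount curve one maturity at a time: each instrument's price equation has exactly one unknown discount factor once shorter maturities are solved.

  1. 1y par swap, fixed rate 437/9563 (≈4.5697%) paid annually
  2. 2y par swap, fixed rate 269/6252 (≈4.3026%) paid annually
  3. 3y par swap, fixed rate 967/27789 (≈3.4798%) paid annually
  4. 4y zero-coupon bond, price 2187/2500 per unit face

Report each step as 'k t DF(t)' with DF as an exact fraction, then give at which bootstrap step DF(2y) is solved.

1 1 9563/10000
2 2 9193/10000
3 3 9033/10000
4 4 2187/2500
DF(2y) is solved at step 2

step 1 [1y] swap r/1=437/9563: DF=(1 − 437/9563·(0))/(1+437/9563) = 9563/10000 ≈ 0.956300
step 2 [2y] swap r/1=269/6252: DF=(1 − 269/6252·(0.956300))/(1+269/6252) = 9193/10000 ≈ 0.919300
step 3 [3y] swap r/1=967/27789: DF=(1 − 967/27789·(0.956300+0.919300))/(1+967/27789) = 9033/10000 ≈ 0.903300
step 4 [4y] zero: DF = P = 2187/2500 ≈ 0.874800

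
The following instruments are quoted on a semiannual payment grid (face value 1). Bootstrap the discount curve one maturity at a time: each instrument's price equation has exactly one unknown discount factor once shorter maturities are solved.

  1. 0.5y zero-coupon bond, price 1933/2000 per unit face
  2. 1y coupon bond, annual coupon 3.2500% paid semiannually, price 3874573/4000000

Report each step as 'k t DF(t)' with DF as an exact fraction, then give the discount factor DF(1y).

step 1 [0.5y] zero: DF = P = 1933/2000 ≈ 0.966500
step 2 [1y] bond c/2=13/800: DF=(3874573/4000000 − 13/800·(0.966500))/(1+13/800) = 9377/10000 ≈ 0.937700

1 1/2 1933/2000
2 1 9377/10000
DF(1y) = 9377/10000 ≈ 0.937700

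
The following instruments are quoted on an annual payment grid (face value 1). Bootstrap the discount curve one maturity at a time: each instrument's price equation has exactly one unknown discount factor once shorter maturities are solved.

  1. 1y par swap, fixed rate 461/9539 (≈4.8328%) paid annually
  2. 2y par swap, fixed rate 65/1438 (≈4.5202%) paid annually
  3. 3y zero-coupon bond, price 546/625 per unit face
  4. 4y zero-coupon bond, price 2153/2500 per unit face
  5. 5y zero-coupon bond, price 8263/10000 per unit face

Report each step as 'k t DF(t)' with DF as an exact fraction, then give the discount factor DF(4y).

step 1 [1y] swap r/1=461/9539: DF=(1 − 461/9539·(0))/(1+461/9539) = 9539/10000 ≈ 0.953900
step 2 [2y] swap r/1=65/1438: DF=(1 − 65/1438·(0.953900))/(1+65/1438) = 1831/2000 ≈ 0.915500
step 3 [3y] zero: DF = P = 546/625 ≈ 0.873600
step 4 [4y] zero: DF = P = 2153/2500 ≈ 0.861200
step 5 [5y] zero: DF = P = 8263/10000 ≈ 0.826300

1 1 9539/10000
2 2 1831/2000
3 3 546/625
4 4 2153/2500
5 5 8263/10000
DF(4y) = 2153/2500 ≈ 0.861200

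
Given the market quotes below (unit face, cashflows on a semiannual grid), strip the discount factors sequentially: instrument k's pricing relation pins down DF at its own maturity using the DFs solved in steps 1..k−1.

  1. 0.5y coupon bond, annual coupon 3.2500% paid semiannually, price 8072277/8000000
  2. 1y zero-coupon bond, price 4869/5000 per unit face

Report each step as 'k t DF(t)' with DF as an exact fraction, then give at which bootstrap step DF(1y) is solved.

step 1 [0.5y] bond c/2=13/800: DF=(8072277/8000000 − 13/800·(0))/(1+13/800) = 9929/10000 ≈ 0.992900
step 2 [1y] zero: DF = P = 4869/5000 ≈ 0.973800

1 1/2 9929/10000
2 1 4869/5000
DF(1y) is solved at step 2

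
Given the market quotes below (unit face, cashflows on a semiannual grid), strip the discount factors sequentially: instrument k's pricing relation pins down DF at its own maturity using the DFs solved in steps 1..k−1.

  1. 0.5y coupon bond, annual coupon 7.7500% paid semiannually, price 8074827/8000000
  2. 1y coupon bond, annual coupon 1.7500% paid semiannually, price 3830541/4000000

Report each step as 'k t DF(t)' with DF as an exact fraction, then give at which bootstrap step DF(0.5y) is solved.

1 1/2 9717/10000
2 1 9409/10000
DF(0.5y) is solved at step 1

step 1 [0.5y] bond c/2=31/800: DF=(8074827/8000000 − 31/800·(0))/(1+31/800) = 9717/10000 ≈ 0.971700
step 2 [1y] bond c/2=7/800: DF=(3830541/4000000 − 7/800·(0.971700))/(1+7/800) = 9409/10000 ≈ 0.940900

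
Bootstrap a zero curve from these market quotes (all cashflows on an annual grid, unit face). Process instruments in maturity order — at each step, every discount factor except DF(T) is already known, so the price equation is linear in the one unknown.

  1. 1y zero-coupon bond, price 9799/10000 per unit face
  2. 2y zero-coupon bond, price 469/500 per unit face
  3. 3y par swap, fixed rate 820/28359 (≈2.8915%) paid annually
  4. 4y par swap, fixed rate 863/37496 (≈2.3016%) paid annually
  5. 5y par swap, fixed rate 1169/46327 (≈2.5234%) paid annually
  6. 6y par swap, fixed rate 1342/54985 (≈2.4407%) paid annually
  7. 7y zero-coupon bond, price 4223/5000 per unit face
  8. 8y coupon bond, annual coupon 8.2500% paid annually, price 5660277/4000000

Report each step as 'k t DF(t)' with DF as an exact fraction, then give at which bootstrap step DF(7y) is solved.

step 1 [1y] zero: DF = P = 9799/10000 ≈ 0.979900
step 2 [2y] zero: DF = P = 469/500 ≈ 0.938000
step 3 [3y] swap r/1=820/28359: DF=(1 − 820/28359·(0.979900+0.938000))/(1+820/28359) = 459/500 ≈ 0.918000
step 4 [4y] swap r/1=863/37496: DF=(1 − 863/37496·(0.979900+0.938000+0.918000))/(1+863/37496) = 9137/10000 ≈ 0.913700
step 5 [5y] swap r/1=1169/46327: DF=(1 − 1169/46327·(0.979900+0.938000+0.918000+0.913700))/(1+1169/46327) = 8831/10000 ≈ 0.883100
step 6 [6y] swap r/1=1342/54985: DF=(1 − 1342/54985·(0.979900+0.938000+0.918000+0.913700+0.883100))/(1+1342/54985) = 4329/5000 ≈ 0.865800
step 7 [7y] zero: DF = P = 4223/5000 ≈ 0.844600
step 8 [8y] bond c/1=33/400: DF=(5660277/4000000 − 33/400·(0.979900+0.938000+0.918000+0.913700+0.883100+0.865800+0.844600))/(1+33/400) = 4119/5000 ≈ 0.823800

1 1 9799/10000
2 2 469/500
3 3 459/500
4 4 9137/10000
5 5 8831/10000
6 6 4329/5000
7 7 4223/5000
8 8 4119/5000
DF(7y) is solved at step 7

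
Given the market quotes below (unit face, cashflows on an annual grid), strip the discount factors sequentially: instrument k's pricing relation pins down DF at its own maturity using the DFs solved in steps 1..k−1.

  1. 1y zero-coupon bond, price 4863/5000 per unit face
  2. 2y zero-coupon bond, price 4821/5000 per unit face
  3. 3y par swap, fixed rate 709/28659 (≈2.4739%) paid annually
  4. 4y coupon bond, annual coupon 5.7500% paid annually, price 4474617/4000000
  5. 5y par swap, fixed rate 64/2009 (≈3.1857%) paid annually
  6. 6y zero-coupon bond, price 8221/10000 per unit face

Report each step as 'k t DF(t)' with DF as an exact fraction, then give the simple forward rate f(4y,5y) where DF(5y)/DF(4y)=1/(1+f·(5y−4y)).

1 1 4863/5000
2 2 4821/5000
3 3 9291/10000
4 4 451/500
5 5 533/625
6 6 8221/10000
f(4y,5y) = ((451/500)/(533/625) − 1)/(1) = 3/52 ≈ 5.7692%

step 1 [1y] zero: DF = P = 4863/5000 ≈ 0.972600
step 2 [2y] zero: DF = P = 4821/5000 ≈ 0.964200
step 3 [3y] swap r/1=709/28659: DF=(1 − 709/28659·(0.972600+0.964200))/(1+709/28659) = 9291/10000 ≈ 0.929100
step 4 [4y] bond c/1=23/400: DF=(4474617/4000000 − 23/400·(0.972600+0.964200+0.929100))/(1+23/400) = 451/500 ≈ 0.902000
step 5 [5y] swap r/1=64/2009: DF=(1 − 64/2009·(0.972600+0.964200+0.929100+0.902000))/(1+64/2009) = 533/625 ≈ 0.852800
step 6 [6y] zero: DF = P = 8221/10000 ≈ 0.822100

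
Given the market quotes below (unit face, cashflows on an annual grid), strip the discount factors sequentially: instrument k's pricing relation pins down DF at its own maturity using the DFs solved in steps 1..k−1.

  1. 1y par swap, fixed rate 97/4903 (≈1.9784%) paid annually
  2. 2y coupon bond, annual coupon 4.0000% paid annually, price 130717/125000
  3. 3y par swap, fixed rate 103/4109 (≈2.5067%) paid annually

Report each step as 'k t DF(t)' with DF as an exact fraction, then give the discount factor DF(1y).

step 1 [1y] swap r/1=97/4903: DF=(1 − 97/4903·(0))/(1+97/4903) = 4903/5000 ≈ 0.980600
step 2 [2y] bond c/1=1/25: DF=(130717/125000 − 1/25·(0.980600))/(1+1/25) = 4839/5000 ≈ 0.967800
step 3 [3y] swap r/1=103/4109: DF=(1 − 103/4109·(0.980600+0.967800))/(1+103/4109) = 9279/10000 ≈ 0.927900

1 1 4903/5000
2 2 4839/5000
3 3 9279/10000
DF(1y) = 4903/5000 ≈ 0.980600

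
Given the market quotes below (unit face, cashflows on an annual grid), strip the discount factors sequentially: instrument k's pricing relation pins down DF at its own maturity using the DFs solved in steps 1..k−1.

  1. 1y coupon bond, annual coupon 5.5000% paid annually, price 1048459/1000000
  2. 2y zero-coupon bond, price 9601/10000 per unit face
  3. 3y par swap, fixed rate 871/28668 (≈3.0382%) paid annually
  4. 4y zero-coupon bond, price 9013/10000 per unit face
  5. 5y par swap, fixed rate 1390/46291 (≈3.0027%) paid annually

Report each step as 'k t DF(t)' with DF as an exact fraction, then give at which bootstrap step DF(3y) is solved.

1 1 4969/5000
2 2 9601/10000
3 3 9129/10000
4 4 9013/10000
5 5 861/1000
DF(3y) is solved at step 3

step 1 [1y] bond c/1=11/200: DF=(1048459/1000000 − 11/200·(0))/(1+11/200) = 4969/5000 ≈ 0.993800
step 2 [2y] zero: DF = P = 9601/10000 ≈ 0.960100
step 3 [3y] swap r/1=871/28668: DF=(1 − 871/28668·(0.993800+0.960100))/(1+871/28668) = 9129/10000 ≈ 0.912900
step 4 [4y] zero: DF = P = 9013/10000 ≈ 0.901300
step 5 [5y] swap r/1=1390/46291: DF=(1 − 1390/46291·(0.993800+0.960100+0.912900+0.901300))/(1+1390/46291) = 861/1000 ≈ 0.861000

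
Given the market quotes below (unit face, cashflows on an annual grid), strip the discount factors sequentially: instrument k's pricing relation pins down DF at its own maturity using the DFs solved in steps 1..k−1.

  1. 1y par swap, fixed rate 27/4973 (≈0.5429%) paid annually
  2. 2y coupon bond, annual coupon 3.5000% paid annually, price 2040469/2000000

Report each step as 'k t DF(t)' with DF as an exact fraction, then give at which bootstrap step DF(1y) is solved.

step 1 [1y] swap r/1=27/4973: DF=(1 − 27/4973·(0))/(1+27/4973) = 4973/5000 ≈ 0.994600
step 2 [2y] bond c/1=7/200: DF=(2040469/2000000 − 7/200·(0.994600))/(1+7/200) = 9521/10000 ≈ 0.952100

1 1 4973/5000
2 2 9521/10000
DF(1y) is solved at step 1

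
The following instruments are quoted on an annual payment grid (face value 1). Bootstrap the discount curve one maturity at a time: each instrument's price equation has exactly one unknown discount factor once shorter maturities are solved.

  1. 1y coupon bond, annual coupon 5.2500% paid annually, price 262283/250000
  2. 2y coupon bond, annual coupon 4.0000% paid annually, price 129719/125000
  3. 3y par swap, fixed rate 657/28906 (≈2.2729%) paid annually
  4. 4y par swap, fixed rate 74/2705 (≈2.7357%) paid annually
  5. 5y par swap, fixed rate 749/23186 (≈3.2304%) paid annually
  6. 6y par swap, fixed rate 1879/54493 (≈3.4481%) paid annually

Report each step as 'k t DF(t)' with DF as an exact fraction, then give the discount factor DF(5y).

step 1 [1y] bond c/1=21/400: DF=(262283/250000 − 21/400·(0))/(1+21/400) = 623/625 ≈ 0.996800
step 2 [2y] bond c/1=1/25: DF=(129719/125000 − 1/25·(0.996800))/(1+1/25) = 1919/2000 ≈ 0.959500
step 3 [3y] swap r/1=657/28906: DF=(1 − 657/28906·(0.996800+0.959500))/(1+657/28906) = 9343/10000 ≈ 0.934300
step 4 [4y] swap r/1=74/2705: DF=(1 − 74/2705·(0.996800+0.959500+0.934300))/(1+74/2705) = 2241/2500 ≈ 0.896400
step 5 [5y] swap r/1=749/23186: DF=(1 − 749/23186·(0.996800+0.959500+0.934300+0.896400))/(1+749/23186) = 4251/5000 ≈ 0.850200
step 6 [6y] swap r/1=1879/54493: DF=(1 − 1879/54493·(0.996800+0.959500+0.934300+0.896400+0.850200))/(1+1879/54493) = 8121/10000 ≈ 0.812100

1 1 623/625
2 2 1919/2000
3 3 9343/10000
4 4 2241/2500
5 5 4251/5000
6 6 8121/10000
DF(5y) = 4251/5000 ≈ 0.850200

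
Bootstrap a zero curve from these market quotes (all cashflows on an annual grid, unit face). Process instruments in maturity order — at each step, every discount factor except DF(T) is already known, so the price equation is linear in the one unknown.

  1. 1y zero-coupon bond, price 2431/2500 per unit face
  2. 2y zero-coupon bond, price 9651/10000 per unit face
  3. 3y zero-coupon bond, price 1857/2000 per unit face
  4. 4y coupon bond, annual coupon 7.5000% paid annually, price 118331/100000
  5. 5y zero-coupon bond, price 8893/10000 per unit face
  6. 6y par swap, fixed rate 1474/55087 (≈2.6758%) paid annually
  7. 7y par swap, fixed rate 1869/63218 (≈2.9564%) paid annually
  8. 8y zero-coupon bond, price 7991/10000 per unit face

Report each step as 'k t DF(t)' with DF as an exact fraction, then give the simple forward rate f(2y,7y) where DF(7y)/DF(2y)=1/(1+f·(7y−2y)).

step 1 [1y] zero: DF = P = 2431/2500 ≈ 0.972400
step 2 [2y] zero: DF = P = 9651/10000 ≈ 0.965100
step 3 [3y] zero: DF = P = 1857/2000 ≈ 0.928500
step 4 [4y] bond c/1=3/40: DF=(118331/100000 − 3/40·(0.972400+0.965100+0.928500))/(1+3/40) = 563/625 ≈ 0.900800
step 5 [5y] zero: DF = P = 8893/10000 ≈ 0.889300
step 6 [6y] swap r/1=1474/55087: DF=(1 − 1474/55087·(0.972400+0.965100+0.928500+0.900800+0.889300))/(1+1474/55087) = 4263/5000 ≈ 0.852600
step 7 [7y] swap r/1=1869/63218: DF=(1 − 1869/63218·(0.972400+0.965100+0.928500+0.900800+0.889300+0.852600))/(1+1869/63218) = 8131/10000 ≈ 0.813100
step 8 [8y] zero: DF = P = 7991/10000 ≈ 0.799100

1 1 2431/2500
2 2 9651/10000
3 3 1857/2000
4 4 563/625
5 5 8893/10000
6 6 4263/5000
7 7 8131/10000
8 8 7991/10000
f(2y,7y) = ((9651/10000)/(8131/10000) − 1)/(5) = 304/8131 ≈ 3.7388%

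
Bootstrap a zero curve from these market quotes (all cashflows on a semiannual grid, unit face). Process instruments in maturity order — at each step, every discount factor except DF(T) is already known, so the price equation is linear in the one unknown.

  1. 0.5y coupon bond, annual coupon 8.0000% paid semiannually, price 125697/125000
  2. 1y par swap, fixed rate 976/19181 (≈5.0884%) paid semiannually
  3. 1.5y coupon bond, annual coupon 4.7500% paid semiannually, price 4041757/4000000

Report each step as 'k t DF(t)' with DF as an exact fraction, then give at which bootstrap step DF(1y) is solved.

1 1/2 9669/10000
2 1 1189/1250
3 3/2 377/400
DF(1y) is solved at step 2

step 1 [0.5y] bond c/2=1/25: DF=(125697/125000 − 1/25·(0))/(1+1/25) = 9669/10000 ≈ 0.966900
step 2 [1y] swap r/2=488/19181: DF=(1 − 488/19181·(0.966900))/(1+488/19181) = 1189/1250 ≈ 0.951200
step 3 [1.5y] bond c/2=19/800: DF=(4041757/4000000 − 19/800·(0.966900+0.951200))/(1+19/800) = 377/400 ≈ 0.942500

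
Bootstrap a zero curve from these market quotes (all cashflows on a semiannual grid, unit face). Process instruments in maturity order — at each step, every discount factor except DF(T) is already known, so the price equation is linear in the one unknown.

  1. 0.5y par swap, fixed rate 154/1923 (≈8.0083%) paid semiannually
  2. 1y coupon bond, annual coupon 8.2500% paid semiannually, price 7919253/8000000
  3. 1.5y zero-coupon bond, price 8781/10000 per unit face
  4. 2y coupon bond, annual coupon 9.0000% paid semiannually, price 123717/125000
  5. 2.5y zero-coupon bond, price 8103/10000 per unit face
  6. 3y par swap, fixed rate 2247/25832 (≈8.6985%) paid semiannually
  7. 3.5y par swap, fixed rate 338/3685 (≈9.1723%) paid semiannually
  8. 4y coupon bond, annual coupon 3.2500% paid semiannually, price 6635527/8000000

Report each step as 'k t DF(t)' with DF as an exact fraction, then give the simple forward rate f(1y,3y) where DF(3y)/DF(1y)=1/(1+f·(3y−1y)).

step 1 [0.5y] swap r/2=77/1923: DF=(1 − 77/1923·(0))/(1+77/1923) = 1923/2000 ≈ 0.961500
step 2 [1y] bond c/2=33/800: DF=(7919253/8000000 − 33/800·(0.961500))/(1+33/800) = 4563/5000 ≈ 0.912600
step 3 [1.5y] zero: DF = P = 8781/10000 ≈ 0.878100
step 4 [2y] bond c/2=9/200: DF=(123717/125000 − 9/200·(0.961500+0.912600+0.878100))/(1+9/200) = 4143/5000 ≈ 0.828600
step 5 [2.5y] zero: DF = P = 8103/10000 ≈ 0.810300
step 6 [3y] swap r/2=2247/51664: DF=(1 − 2247/51664·(0.961500+0.912600+0.878100+0.828600+0.810300))/(1+2247/51664) = 7753/10000 ≈ 0.775300
step 7 [3.5y] swap r/2=169/3685: DF=(1 − 169/3685·(0.961500+0.912600+0.878100+0.828600+0.810300+0.775300))/(1+169/3685) = 456/625 ≈ 0.729600
step 8 [4y] bond c/2=13/800: DF=(6635527/8000000 − 13/800·(0.961500+0.912600+0.878100+0.828600+0.810300+0.775300+0.729600))/(1+13/800) = 7219/10000 ≈ 0.721900

1 1/2 1923/2000
2 1 4563/5000
3 3/2 8781/10000
4 2 4143/5000
5 5/2 8103/10000
6 3 7753/10000
7 7/2 456/625
8 4 7219/10000
f(1y,3y) = ((4563/5000)/(7753/10000) − 1)/(2) = 1373/15506 ≈ 8.8546%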